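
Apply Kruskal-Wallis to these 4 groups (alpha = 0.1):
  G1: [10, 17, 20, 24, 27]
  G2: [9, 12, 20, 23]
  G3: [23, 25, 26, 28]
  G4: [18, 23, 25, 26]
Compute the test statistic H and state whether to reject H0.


Step 1: Combine all N = 17 observations and assign midranks.
sorted (value, group, rank): (9,G2,1), (10,G1,2), (12,G2,3), (17,G1,4), (18,G4,5), (20,G1,6.5), (20,G2,6.5), (23,G2,9), (23,G3,9), (23,G4,9), (24,G1,11), (25,G3,12.5), (25,G4,12.5), (26,G3,14.5), (26,G4,14.5), (27,G1,16), (28,G3,17)
Step 2: Sum ranks within each group.
R_1 = 39.5 (n_1 = 5)
R_2 = 19.5 (n_2 = 4)
R_3 = 53 (n_3 = 4)
R_4 = 41 (n_4 = 4)
Step 3: H = 12/(N(N+1)) * sum(R_i^2/n_i) - 3(N+1)
     = 12/(17*18) * (39.5^2/5 + 19.5^2/4 + 53^2/4 + 41^2/4) - 3*18
     = 0.039216 * 1529.61 - 54
     = 5.984804.
Step 4: Ties present; correction factor C = 1 - 42/(17^3 - 17) = 0.991422. Corrected H = 5.984804 / 0.991422 = 6.036588.
Step 5: Under H0, H ~ chi^2(3); p-value = 0.109844.
Step 6: alpha = 0.1. fail to reject H0.

H = 6.0366, df = 3, p = 0.109844, fail to reject H0.


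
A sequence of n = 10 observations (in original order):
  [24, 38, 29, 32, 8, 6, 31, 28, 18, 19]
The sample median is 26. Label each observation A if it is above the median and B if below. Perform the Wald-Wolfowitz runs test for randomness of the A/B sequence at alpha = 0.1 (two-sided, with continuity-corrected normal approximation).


Step 1: Compute median = 26; label A = above, B = below.
Labels in order: BAAABBAABB  (n_A = 5, n_B = 5)
Step 2: Count runs R = 5.
Step 3: Under H0 (random ordering), E[R] = 2*n_A*n_B/(n_A+n_B) + 1 = 2*5*5/10 + 1 = 6.0000.
        Var[R] = 2*n_A*n_B*(2*n_A*n_B - n_A - n_B) / ((n_A+n_B)^2 * (n_A+n_B-1)) = 2000/900 = 2.2222.
        SD[R] = 1.4907.
Step 4: Continuity-corrected z = (R + 0.5 - E[R]) / SD[R] = (5 + 0.5 - 6.0000) / 1.4907 = -0.3354.
Step 5: Two-sided p-value via normal approximation = 2*(1 - Phi(|z|)) = 0.737316.
Step 6: alpha = 0.1. fail to reject H0.

R = 5, z = -0.3354, p = 0.737316, fail to reject H0.


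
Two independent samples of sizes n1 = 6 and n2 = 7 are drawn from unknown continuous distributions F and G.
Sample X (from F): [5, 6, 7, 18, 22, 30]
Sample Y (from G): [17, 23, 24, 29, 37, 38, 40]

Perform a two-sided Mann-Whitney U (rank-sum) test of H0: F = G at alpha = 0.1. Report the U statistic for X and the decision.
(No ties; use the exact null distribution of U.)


Step 1: Combine and sort all 13 observations; assign midranks.
sorted (value, group): (5,X), (6,X), (7,X), (17,Y), (18,X), (22,X), (23,Y), (24,Y), (29,Y), (30,X), (37,Y), (38,Y), (40,Y)
ranks: 5->1, 6->2, 7->3, 17->4, 18->5, 22->6, 23->7, 24->8, 29->9, 30->10, 37->11, 38->12, 40->13
Step 2: Rank sum for X: R1 = 1 + 2 + 3 + 5 + 6 + 10 = 27.
Step 3: U_X = R1 - n1(n1+1)/2 = 27 - 6*7/2 = 27 - 21 = 6.
       U_Y = n1*n2 - U_X = 42 - 6 = 36.
Step 4: No ties, so the exact null distribution of U (based on enumerating the C(13,6) = 1716 equally likely rank assignments) gives the two-sided p-value.
Step 5: p-value = 0.034965; compare to alpha = 0.1. reject H0.

U_X = 6, p = 0.034965, reject H0 at alpha = 0.1.


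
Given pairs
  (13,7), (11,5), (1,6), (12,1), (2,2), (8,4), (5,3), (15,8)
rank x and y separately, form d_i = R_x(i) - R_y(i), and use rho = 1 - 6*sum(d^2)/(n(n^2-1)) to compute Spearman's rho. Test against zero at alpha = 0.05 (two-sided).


Step 1: Rank x and y separately (midranks; no ties here).
rank(x): 13->7, 11->5, 1->1, 12->6, 2->2, 8->4, 5->3, 15->8
rank(y): 7->7, 5->5, 6->6, 1->1, 2->2, 4->4, 3->3, 8->8
Step 2: d_i = R_x(i) - R_y(i); compute d_i^2.
  (7-7)^2=0, (5-5)^2=0, (1-6)^2=25, (6-1)^2=25, (2-2)^2=0, (4-4)^2=0, (3-3)^2=0, (8-8)^2=0
sum(d^2) = 50.
Step 3: rho = 1 - 6*50 / (8*(8^2 - 1)) = 1 - 300/504 = 0.404762.
Step 4: Under H0, t = rho * sqrt((n-2)/(1-rho^2)) = 1.0842 ~ t(6).
Step 5: Two-sided p-value from the t-distribution with 6 df = 0.319889.
Step 6: alpha = 0.05. fail to reject H0.

rho = 0.4048, p = 0.319889, fail to reject H0 at alpha = 0.05.


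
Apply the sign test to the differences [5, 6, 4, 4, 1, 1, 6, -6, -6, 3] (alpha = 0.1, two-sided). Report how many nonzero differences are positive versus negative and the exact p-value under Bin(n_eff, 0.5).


Step 1: Discard zero differences. Original n = 10; n_eff = number of nonzero differences = 10.
Nonzero differences (with sign): +5, +6, +4, +4, +1, +1, +6, -6, -6, +3
Step 2: Count signs: positive = 8, negative = 2.
Step 3: Under H0: P(positive) = 0.5, so the number of positives S ~ Bin(10, 0.5).
Step 4: Two-sided exact p-value = sum of Bin(10,0.5) probabilities at or below the observed probability = 0.109375.
Step 5: alpha = 0.1. fail to reject H0.

n_eff = 10, pos = 8, neg = 2, p = 0.109375, fail to reject H0.


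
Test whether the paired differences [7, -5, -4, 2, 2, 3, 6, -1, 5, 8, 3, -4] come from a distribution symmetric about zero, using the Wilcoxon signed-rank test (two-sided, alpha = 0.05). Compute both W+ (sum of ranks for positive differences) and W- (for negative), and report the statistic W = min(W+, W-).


Step 1: Drop any zero differences (none here) and take |d_i|.
|d| = [7, 5, 4, 2, 2, 3, 6, 1, 5, 8, 3, 4]
Step 2: Midrank |d_i| (ties get averaged ranks).
ranks: |7|->11, |5|->8.5, |4|->6.5, |2|->2.5, |2|->2.5, |3|->4.5, |6|->10, |1|->1, |5|->8.5, |8|->12, |3|->4.5, |4|->6.5
Step 3: Attach original signs; sum ranks with positive sign and with negative sign.
W+ = 11 + 2.5 + 2.5 + 4.5 + 10 + 8.5 + 12 + 4.5 = 55.5
W- = 8.5 + 6.5 + 1 + 6.5 = 22.5
(Check: W+ + W- = 78 should equal n(n+1)/2 = 78.)
Step 4: Test statistic W = min(W+, W-) = 22.5.
Step 5: Ties in |d|, so use the tie-corrected normal approximation.
        E[W] = n(n+1)/4 = 12*13/4 = 39.
        Tie groups: |d|=2 (t=2), |d|=3 (t=2), |d|=4 (t=2), |d|=5 (t=2); sum(t^3 - t) = 24.
        Var[W] = n(n+1)(2n+1)/24 - sum(t^3-t)/48 = 3900/24 - 24/48 = 162.
        z = (W - E[W]) / sqrt(Var[W]) = (22.5 - 39) / 12.7279 = -1.2964.
        Two-sided p = 2*Phi(z) = 0.194851.
Step 6: alpha = 0.05. fail to reject H0.

W+ = 55.5, W- = 22.5, W = min = 22.5, p = 0.194851, fail to reject H0.


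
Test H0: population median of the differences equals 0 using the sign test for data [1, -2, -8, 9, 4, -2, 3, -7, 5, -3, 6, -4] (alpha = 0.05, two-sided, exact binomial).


Step 1: Discard zero differences. Original n = 12; n_eff = number of nonzero differences = 12.
Nonzero differences (with sign): +1, -2, -8, +9, +4, -2, +3, -7, +5, -3, +6, -4
Step 2: Count signs: positive = 6, negative = 6.
Step 3: Under H0: P(positive) = 0.5, so the number of positives S ~ Bin(12, 0.5).
Step 4: Two-sided exact p-value = sum of Bin(12,0.5) probabilities at or below the observed probability = 1.000000.
Step 5: alpha = 0.05. fail to reject H0.

n_eff = 12, pos = 6, neg = 6, p = 1.000000, fail to reject H0.


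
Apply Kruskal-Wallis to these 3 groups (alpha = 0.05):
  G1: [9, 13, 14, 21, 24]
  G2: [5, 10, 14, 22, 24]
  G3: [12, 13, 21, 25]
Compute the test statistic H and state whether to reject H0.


Step 1: Combine all N = 14 observations and assign midranks.
sorted (value, group, rank): (5,G2,1), (9,G1,2), (10,G2,3), (12,G3,4), (13,G1,5.5), (13,G3,5.5), (14,G1,7.5), (14,G2,7.5), (21,G1,9.5), (21,G3,9.5), (22,G2,11), (24,G1,12.5), (24,G2,12.5), (25,G3,14)
Step 2: Sum ranks within each group.
R_1 = 37 (n_1 = 5)
R_2 = 35 (n_2 = 5)
R_3 = 33 (n_3 = 4)
Step 3: H = 12/(N(N+1)) * sum(R_i^2/n_i) - 3(N+1)
     = 12/(14*15) * (37^2/5 + 35^2/5 + 33^2/4) - 3*15
     = 0.057143 * 791.05 - 45
     = 0.202857.
Step 4: Ties present; correction factor C = 1 - 24/(14^3 - 14) = 0.991209. Corrected H = 0.202857 / 0.991209 = 0.204656.
Step 5: Under H0, H ~ chi^2(2); p-value = 0.902733.
Step 6: alpha = 0.05. fail to reject H0.

H = 0.2047, df = 2, p = 0.902733, fail to reject H0.


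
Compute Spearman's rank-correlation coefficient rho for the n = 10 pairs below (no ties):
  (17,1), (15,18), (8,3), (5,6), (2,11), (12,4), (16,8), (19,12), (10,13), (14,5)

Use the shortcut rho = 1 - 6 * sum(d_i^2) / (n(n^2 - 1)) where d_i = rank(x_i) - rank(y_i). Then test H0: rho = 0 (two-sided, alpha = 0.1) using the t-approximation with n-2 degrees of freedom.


Step 1: Rank x and y separately (midranks; no ties here).
rank(x): 17->9, 15->7, 8->3, 5->2, 2->1, 12->5, 16->8, 19->10, 10->4, 14->6
rank(y): 1->1, 18->10, 3->2, 6->5, 11->7, 4->3, 8->6, 12->8, 13->9, 5->4
Step 2: d_i = R_x(i) - R_y(i); compute d_i^2.
  (9-1)^2=64, (7-10)^2=9, (3-2)^2=1, (2-5)^2=9, (1-7)^2=36, (5-3)^2=4, (8-6)^2=4, (10-8)^2=4, (4-9)^2=25, (6-4)^2=4
sum(d^2) = 160.
Step 3: rho = 1 - 6*160 / (10*(10^2 - 1)) = 1 - 960/990 = 0.030303.
Step 4: Under H0, t = rho * sqrt((n-2)/(1-rho^2)) = 0.0857 ~ t(8).
Step 5: Two-sided p-value from the t-distribution with 8 df = 0.933773.
Step 6: alpha = 0.1. fail to reject H0.

rho = 0.0303, p = 0.933773, fail to reject H0 at alpha = 0.1.


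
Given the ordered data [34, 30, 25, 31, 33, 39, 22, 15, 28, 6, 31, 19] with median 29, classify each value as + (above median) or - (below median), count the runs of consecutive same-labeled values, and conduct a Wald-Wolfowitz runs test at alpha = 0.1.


Step 1: Compute median = 29; label A = above, B = below.
Labels in order: AABAAABBBBAB  (n_A = 6, n_B = 6)
Step 2: Count runs R = 6.
Step 3: Under H0 (random ordering), E[R] = 2*n_A*n_B/(n_A+n_B) + 1 = 2*6*6/12 + 1 = 7.0000.
        Var[R] = 2*n_A*n_B*(2*n_A*n_B - n_A - n_B) / ((n_A+n_B)^2 * (n_A+n_B-1)) = 4320/1584 = 2.7273.
        SD[R] = 1.6514.
Step 4: Continuity-corrected z = (R + 0.5 - E[R]) / SD[R] = (6 + 0.5 - 7.0000) / 1.6514 = -0.3028.
Step 5: Two-sided p-value via normal approximation = 2*(1 - Phi(|z|)) = 0.762069.
Step 6: alpha = 0.1. fail to reject H0.

R = 6, z = -0.3028, p = 0.762069, fail to reject H0.


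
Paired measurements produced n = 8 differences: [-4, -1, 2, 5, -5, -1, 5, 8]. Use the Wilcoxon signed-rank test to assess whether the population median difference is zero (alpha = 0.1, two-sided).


Step 1: Drop any zero differences (none here) and take |d_i|.
|d| = [4, 1, 2, 5, 5, 1, 5, 8]
Step 2: Midrank |d_i| (ties get averaged ranks).
ranks: |4|->4, |1|->1.5, |2|->3, |5|->6, |5|->6, |1|->1.5, |5|->6, |8|->8
Step 3: Attach original signs; sum ranks with positive sign and with negative sign.
W+ = 3 + 6 + 6 + 8 = 23
W- = 4 + 1.5 + 6 + 1.5 = 13
(Check: W+ + W- = 36 should equal n(n+1)/2 = 36.)
Step 4: Test statistic W = min(W+, W-) = 13.
Step 5: Ties in |d|, so use the tie-corrected normal approximation.
        E[W] = n(n+1)/4 = 8*9/4 = 18.
        Tie groups: |d|=1 (t=2), |d|=5 (t=3); sum(t^3 - t) = 30.
        Var[W] = n(n+1)(2n+1)/24 - sum(t^3-t)/48 = 1224/24 - 30/48 = 50.375.
        z = (W - E[W]) / sqrt(Var[W]) = (13 - 18) / 7.0975 = -0.7045.
        Two-sided p = 2*Phi(z) = 0.481140.
Step 6: alpha = 0.1. fail to reject H0.

W+ = 23, W- = 13, W = min = 13, p = 0.481140, fail to reject H0.


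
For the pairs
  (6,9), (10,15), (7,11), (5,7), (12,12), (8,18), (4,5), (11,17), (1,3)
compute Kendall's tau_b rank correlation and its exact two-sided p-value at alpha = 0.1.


Step 1: Enumerate the 36 unordered pairs (i,j) with i<j and classify each by sign(x_j-x_i) * sign(y_j-y_i).
  (1,2):dx=+4,dy=+6->C; (1,3):dx=+1,dy=+2->C; (1,4):dx=-1,dy=-2->C; (1,5):dx=+6,dy=+3->C
  (1,6):dx=+2,dy=+9->C; (1,7):dx=-2,dy=-4->C; (1,8):dx=+5,dy=+8->C; (1,9):dx=-5,dy=-6->C
  (2,3):dx=-3,dy=-4->C; (2,4):dx=-5,dy=-8->C; (2,5):dx=+2,dy=-3->D; (2,6):dx=-2,dy=+3->D
  (2,7):dx=-6,dy=-10->C; (2,8):dx=+1,dy=+2->C; (2,9):dx=-9,dy=-12->C; (3,4):dx=-2,dy=-4->C
  (3,5):dx=+5,dy=+1->C; (3,6):dx=+1,dy=+7->C; (3,7):dx=-3,dy=-6->C; (3,8):dx=+4,dy=+6->C
  (3,9):dx=-6,dy=-8->C; (4,5):dx=+7,dy=+5->C; (4,6):dx=+3,dy=+11->C; (4,7):dx=-1,dy=-2->C
  (4,8):dx=+6,dy=+10->C; (4,9):dx=-4,dy=-4->C; (5,6):dx=-4,dy=+6->D; (5,7):dx=-8,dy=-7->C
  (5,8):dx=-1,dy=+5->D; (5,9):dx=-11,dy=-9->C; (6,7):dx=-4,dy=-13->C; (6,8):dx=+3,dy=-1->D
  (6,9):dx=-7,dy=-15->C; (7,8):dx=+7,dy=+12->C; (7,9):dx=-3,dy=-2->C; (8,9):dx=-10,dy=-14->C
Step 2: C = 31, D = 5, total pairs = 36.
Step 3: tau = (C - D)/(n(n-1)/2) = (31 - 5)/36 = 0.722222.
Step 4: Exact two-sided p-value (enumerate n! = 362880 permutations of y under H0): p = 0.005886.
Step 5: alpha = 0.1. reject H0.

tau_b = 0.7222 (C=31, D=5), p = 0.005886, reject H0.


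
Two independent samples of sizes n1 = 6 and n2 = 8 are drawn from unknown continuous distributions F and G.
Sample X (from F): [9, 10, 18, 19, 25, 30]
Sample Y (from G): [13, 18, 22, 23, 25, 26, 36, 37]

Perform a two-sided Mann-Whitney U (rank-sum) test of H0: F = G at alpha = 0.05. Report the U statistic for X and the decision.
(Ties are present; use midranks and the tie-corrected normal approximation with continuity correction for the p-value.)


Step 1: Combine and sort all 14 observations; assign midranks.
sorted (value, group): (9,X), (10,X), (13,Y), (18,X), (18,Y), (19,X), (22,Y), (23,Y), (25,X), (25,Y), (26,Y), (30,X), (36,Y), (37,Y)
ranks: 9->1, 10->2, 13->3, 18->4.5, 18->4.5, 19->6, 22->7, 23->8, 25->9.5, 25->9.5, 26->11, 30->12, 36->13, 37->14
Step 2: Rank sum for X: R1 = 1 + 2 + 4.5 + 6 + 9.5 + 12 = 35.
Step 3: U_X = R1 - n1(n1+1)/2 = 35 - 6*7/2 = 35 - 21 = 14.
       U_Y = n1*n2 - U_X = 48 - 14 = 34.
Step 4: Ties are present, so use the tie-corrected normal approximation (with continuity correction) for the p-value.
Step 5: p-value = 0.219016; compare to alpha = 0.05. fail to reject H0.

U_X = 14, p = 0.219016, fail to reject H0 at alpha = 0.05.


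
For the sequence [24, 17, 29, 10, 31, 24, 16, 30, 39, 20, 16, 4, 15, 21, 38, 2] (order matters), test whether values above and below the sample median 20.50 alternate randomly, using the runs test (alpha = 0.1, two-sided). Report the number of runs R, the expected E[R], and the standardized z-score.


Step 1: Compute median = 20.50; label A = above, B = below.
Labels in order: ABABAABAABBBBAAB  (n_A = 8, n_B = 8)
Step 2: Count runs R = 10.
Step 3: Under H0 (random ordering), E[R] = 2*n_A*n_B/(n_A+n_B) + 1 = 2*8*8/16 + 1 = 9.0000.
        Var[R] = 2*n_A*n_B*(2*n_A*n_B - n_A - n_B) / ((n_A+n_B)^2 * (n_A+n_B-1)) = 14336/3840 = 3.7333.
        SD[R] = 1.9322.
Step 4: Continuity-corrected z = (R - 0.5 - E[R]) / SD[R] = (10 - 0.5 - 9.0000) / 1.9322 = 0.2588.
Step 5: Two-sided p-value via normal approximation = 2*(1 - Phi(|z|)) = 0.795809.
Step 6: alpha = 0.1. fail to reject H0.

R = 10, z = 0.2588, p = 0.795809, fail to reject H0.


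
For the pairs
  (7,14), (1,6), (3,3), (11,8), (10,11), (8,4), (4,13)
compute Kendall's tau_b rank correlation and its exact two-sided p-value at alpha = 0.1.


Step 1: Enumerate the 21 unordered pairs (i,j) with i<j and classify each by sign(x_j-x_i) * sign(y_j-y_i).
  (1,2):dx=-6,dy=-8->C; (1,3):dx=-4,dy=-11->C; (1,4):dx=+4,dy=-6->D; (1,5):dx=+3,dy=-3->D
  (1,6):dx=+1,dy=-10->D; (1,7):dx=-3,dy=-1->C; (2,3):dx=+2,dy=-3->D; (2,4):dx=+10,dy=+2->C
  (2,5):dx=+9,dy=+5->C; (2,6):dx=+7,dy=-2->D; (2,7):dx=+3,dy=+7->C; (3,4):dx=+8,dy=+5->C
  (3,5):dx=+7,dy=+8->C; (3,6):dx=+5,dy=+1->C; (3,7):dx=+1,dy=+10->C; (4,5):dx=-1,dy=+3->D
  (4,6):dx=-3,dy=-4->C; (4,7):dx=-7,dy=+5->D; (5,6):dx=-2,dy=-7->C; (5,7):dx=-6,dy=+2->D
  (6,7):dx=-4,dy=+9->D
Step 2: C = 12, D = 9, total pairs = 21.
Step 3: tau = (C - D)/(n(n-1)/2) = (12 - 9)/21 = 0.142857.
Step 4: Exact two-sided p-value (enumerate n! = 5040 permutations of y under H0): p = 0.772619.
Step 5: alpha = 0.1. fail to reject H0.

tau_b = 0.1429 (C=12, D=9), p = 0.772619, fail to reject H0.


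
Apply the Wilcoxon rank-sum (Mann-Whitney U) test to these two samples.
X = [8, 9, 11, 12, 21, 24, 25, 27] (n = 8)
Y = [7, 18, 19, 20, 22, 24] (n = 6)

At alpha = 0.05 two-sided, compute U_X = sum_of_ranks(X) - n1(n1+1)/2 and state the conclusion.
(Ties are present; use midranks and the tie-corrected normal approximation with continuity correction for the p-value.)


Step 1: Combine and sort all 14 observations; assign midranks.
sorted (value, group): (7,Y), (8,X), (9,X), (11,X), (12,X), (18,Y), (19,Y), (20,Y), (21,X), (22,Y), (24,X), (24,Y), (25,X), (27,X)
ranks: 7->1, 8->2, 9->3, 11->4, 12->5, 18->6, 19->7, 20->8, 21->9, 22->10, 24->11.5, 24->11.5, 25->13, 27->14
Step 2: Rank sum for X: R1 = 2 + 3 + 4 + 5 + 9 + 11.5 + 13 + 14 = 61.5.
Step 3: U_X = R1 - n1(n1+1)/2 = 61.5 - 8*9/2 = 61.5 - 36 = 25.5.
       U_Y = n1*n2 - U_X = 48 - 25.5 = 22.5.
Step 4: Ties are present, so use the tie-corrected normal approximation (with continuity correction) for the p-value.
Step 5: p-value = 0.897167; compare to alpha = 0.05. fail to reject H0.

U_X = 25.5, p = 0.897167, fail to reject H0 at alpha = 0.05.


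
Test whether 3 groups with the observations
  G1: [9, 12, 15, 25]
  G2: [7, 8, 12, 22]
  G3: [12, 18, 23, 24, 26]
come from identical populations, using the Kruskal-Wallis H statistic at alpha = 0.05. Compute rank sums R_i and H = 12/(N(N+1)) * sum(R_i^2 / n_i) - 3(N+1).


Step 1: Combine all N = 13 observations and assign midranks.
sorted (value, group, rank): (7,G2,1), (8,G2,2), (9,G1,3), (12,G1,5), (12,G2,5), (12,G3,5), (15,G1,7), (18,G3,8), (22,G2,9), (23,G3,10), (24,G3,11), (25,G1,12), (26,G3,13)
Step 2: Sum ranks within each group.
R_1 = 27 (n_1 = 4)
R_2 = 17 (n_2 = 4)
R_3 = 47 (n_3 = 5)
Step 3: H = 12/(N(N+1)) * sum(R_i^2/n_i) - 3(N+1)
     = 12/(13*14) * (27^2/4 + 17^2/4 + 47^2/5) - 3*14
     = 0.065934 * 696.3 - 42
     = 3.909890.
Step 4: Ties present; correction factor C = 1 - 24/(13^3 - 13) = 0.989011. Corrected H = 3.909890 / 0.989011 = 3.953333.
Step 5: Under H0, H ~ chi^2(2); p-value = 0.138530.
Step 6: alpha = 0.05. fail to reject H0.

H = 3.9533, df = 2, p = 0.138530, fail to reject H0.


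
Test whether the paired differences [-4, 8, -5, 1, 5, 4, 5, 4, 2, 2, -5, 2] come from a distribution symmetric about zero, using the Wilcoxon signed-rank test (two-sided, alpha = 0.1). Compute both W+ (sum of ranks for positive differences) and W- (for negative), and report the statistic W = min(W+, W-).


Step 1: Drop any zero differences (none here) and take |d_i|.
|d| = [4, 8, 5, 1, 5, 4, 5, 4, 2, 2, 5, 2]
Step 2: Midrank |d_i| (ties get averaged ranks).
ranks: |4|->6, |8|->12, |5|->9.5, |1|->1, |5|->9.5, |4|->6, |5|->9.5, |4|->6, |2|->3, |2|->3, |5|->9.5, |2|->3
Step 3: Attach original signs; sum ranks with positive sign and with negative sign.
W+ = 12 + 1 + 9.5 + 6 + 9.5 + 6 + 3 + 3 + 3 = 53
W- = 6 + 9.5 + 9.5 = 25
(Check: W+ + W- = 78 should equal n(n+1)/2 = 78.)
Step 4: Test statistic W = min(W+, W-) = 25.
Step 5: Ties in |d|, so use the tie-corrected normal approximation.
        E[W] = n(n+1)/4 = 12*13/4 = 39.
        Tie groups: |d|=2 (t=3), |d|=4 (t=3), |d|=5 (t=4); sum(t^3 - t) = 108.
        Var[W] = n(n+1)(2n+1)/24 - sum(t^3-t)/48 = 3900/24 - 108/48 = 160.25.
        z = (W - E[W]) / sqrt(Var[W]) = (25 - 39) / 12.6590 = -1.1059.
        Two-sided p = 2*Phi(z) = 0.268755.
Step 6: alpha = 0.1. fail to reject H0.

W+ = 53, W- = 25, W = min = 25, p = 0.268755, fail to reject H0.


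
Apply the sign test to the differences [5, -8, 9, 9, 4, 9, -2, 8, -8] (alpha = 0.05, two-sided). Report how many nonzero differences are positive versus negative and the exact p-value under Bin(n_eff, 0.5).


Step 1: Discard zero differences. Original n = 9; n_eff = number of nonzero differences = 9.
Nonzero differences (with sign): +5, -8, +9, +9, +4, +9, -2, +8, -8
Step 2: Count signs: positive = 6, negative = 3.
Step 3: Under H0: P(positive) = 0.5, so the number of positives S ~ Bin(9, 0.5).
Step 4: Two-sided exact p-value = sum of Bin(9,0.5) probabilities at or below the observed probability = 0.507812.
Step 5: alpha = 0.05. fail to reject H0.

n_eff = 9, pos = 6, neg = 3, p = 0.507812, fail to reject H0.


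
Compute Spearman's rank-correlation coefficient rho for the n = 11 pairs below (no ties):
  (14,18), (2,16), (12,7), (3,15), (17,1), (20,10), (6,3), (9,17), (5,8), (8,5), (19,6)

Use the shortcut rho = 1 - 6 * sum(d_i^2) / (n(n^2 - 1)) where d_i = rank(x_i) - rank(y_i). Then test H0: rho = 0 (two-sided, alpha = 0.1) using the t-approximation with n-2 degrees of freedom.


Step 1: Rank x and y separately (midranks; no ties here).
rank(x): 14->8, 2->1, 12->7, 3->2, 17->9, 20->11, 6->4, 9->6, 5->3, 8->5, 19->10
rank(y): 18->11, 16->9, 7->5, 15->8, 1->1, 10->7, 3->2, 17->10, 8->6, 5->3, 6->4
Step 2: d_i = R_x(i) - R_y(i); compute d_i^2.
  (8-11)^2=9, (1-9)^2=64, (7-5)^2=4, (2-8)^2=36, (9-1)^2=64, (11-7)^2=16, (4-2)^2=4, (6-10)^2=16, (3-6)^2=9, (5-3)^2=4, (10-4)^2=36
sum(d^2) = 262.
Step 3: rho = 1 - 6*262 / (11*(11^2 - 1)) = 1 - 1572/1320 = -0.190909.
Step 4: Under H0, t = rho * sqrt((n-2)/(1-rho^2)) = -0.5835 ~ t(9).
Step 5: Two-sided p-value from the t-distribution with 9 df = 0.573913.
Step 6: alpha = 0.1. fail to reject H0.

rho = -0.1909, p = 0.573913, fail to reject H0 at alpha = 0.1.


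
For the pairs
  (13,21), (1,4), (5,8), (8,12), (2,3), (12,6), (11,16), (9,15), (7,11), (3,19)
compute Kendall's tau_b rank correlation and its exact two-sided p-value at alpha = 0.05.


Step 1: Enumerate the 45 unordered pairs (i,j) with i<j and classify each by sign(x_j-x_i) * sign(y_j-y_i).
  (1,2):dx=-12,dy=-17->C; (1,3):dx=-8,dy=-13->C; (1,4):dx=-5,dy=-9->C; (1,5):dx=-11,dy=-18->C
  (1,6):dx=-1,dy=-15->C; (1,7):dx=-2,dy=-5->C; (1,8):dx=-4,dy=-6->C; (1,9):dx=-6,dy=-10->C
  (1,10):dx=-10,dy=-2->C; (2,3):dx=+4,dy=+4->C; (2,4):dx=+7,dy=+8->C; (2,5):dx=+1,dy=-1->D
  (2,6):dx=+11,dy=+2->C; (2,7):dx=+10,dy=+12->C; (2,8):dx=+8,dy=+11->C; (2,9):dx=+6,dy=+7->C
  (2,10):dx=+2,dy=+15->C; (3,4):dx=+3,dy=+4->C; (3,5):dx=-3,dy=-5->C; (3,6):dx=+7,dy=-2->D
  (3,7):dx=+6,dy=+8->C; (3,8):dx=+4,dy=+7->C; (3,9):dx=+2,dy=+3->C; (3,10):dx=-2,dy=+11->D
  (4,5):dx=-6,dy=-9->C; (4,6):dx=+4,dy=-6->D; (4,7):dx=+3,dy=+4->C; (4,8):dx=+1,dy=+3->C
  (4,9):dx=-1,dy=-1->C; (4,10):dx=-5,dy=+7->D; (5,6):dx=+10,dy=+3->C; (5,7):dx=+9,dy=+13->C
  (5,8):dx=+7,dy=+12->C; (5,9):dx=+5,dy=+8->C; (5,10):dx=+1,dy=+16->C; (6,7):dx=-1,dy=+10->D
  (6,8):dx=-3,dy=+9->D; (6,9):dx=-5,dy=+5->D; (6,10):dx=-9,dy=+13->D; (7,8):dx=-2,dy=-1->C
  (7,9):dx=-4,dy=-5->C; (7,10):dx=-8,dy=+3->D; (8,9):dx=-2,dy=-4->C; (8,10):dx=-6,dy=+4->D
  (9,10):dx=-4,dy=+8->D
Step 2: C = 33, D = 12, total pairs = 45.
Step 3: tau = (C - D)/(n(n-1)/2) = (33 - 12)/45 = 0.466667.
Step 4: Exact two-sided p-value (enumerate n! = 3628800 permutations of y under H0): p = 0.072550.
Step 5: alpha = 0.05. fail to reject H0.

tau_b = 0.4667 (C=33, D=12), p = 0.072550, fail to reject H0.


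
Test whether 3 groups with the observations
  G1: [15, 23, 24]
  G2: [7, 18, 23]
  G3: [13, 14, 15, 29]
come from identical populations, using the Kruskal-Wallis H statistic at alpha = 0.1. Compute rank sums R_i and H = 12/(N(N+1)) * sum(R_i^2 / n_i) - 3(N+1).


Step 1: Combine all N = 10 observations and assign midranks.
sorted (value, group, rank): (7,G2,1), (13,G3,2), (14,G3,3), (15,G1,4.5), (15,G3,4.5), (18,G2,6), (23,G1,7.5), (23,G2,7.5), (24,G1,9), (29,G3,10)
Step 2: Sum ranks within each group.
R_1 = 21 (n_1 = 3)
R_2 = 14.5 (n_2 = 3)
R_3 = 19.5 (n_3 = 4)
Step 3: H = 12/(N(N+1)) * sum(R_i^2/n_i) - 3(N+1)
     = 12/(10*11) * (21^2/3 + 14.5^2/3 + 19.5^2/4) - 3*11
     = 0.109091 * 312.146 - 33
     = 1.052273.
Step 4: Ties present; correction factor C = 1 - 12/(10^3 - 10) = 0.987879. Corrected H = 1.052273 / 0.987879 = 1.065184.
Step 5: Under H0, H ~ chi^2(2); p-value = 0.587081.
Step 6: alpha = 0.1. fail to reject H0.

H = 1.0652, df = 2, p = 0.587081, fail to reject H0.


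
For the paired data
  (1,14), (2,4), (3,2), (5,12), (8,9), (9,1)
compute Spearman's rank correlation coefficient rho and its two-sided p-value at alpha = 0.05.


Step 1: Rank x and y separately (midranks; no ties here).
rank(x): 1->1, 2->2, 3->3, 5->4, 8->5, 9->6
rank(y): 14->6, 4->3, 2->2, 12->5, 9->4, 1->1
Step 2: d_i = R_x(i) - R_y(i); compute d_i^2.
  (1-6)^2=25, (2-3)^2=1, (3-2)^2=1, (4-5)^2=1, (5-4)^2=1, (6-1)^2=25
sum(d^2) = 54.
Step 3: rho = 1 - 6*54 / (6*(6^2 - 1)) = 1 - 324/210 = -0.542857.
Step 4: Under H0, t = rho * sqrt((n-2)/(1-rho^2)) = -1.2928 ~ t(4).
Step 5: Two-sided p-value from the t-distribution with 4 df = 0.265703.
Step 6: alpha = 0.05. fail to reject H0.

rho = -0.5429, p = 0.265703, fail to reject H0 at alpha = 0.05.


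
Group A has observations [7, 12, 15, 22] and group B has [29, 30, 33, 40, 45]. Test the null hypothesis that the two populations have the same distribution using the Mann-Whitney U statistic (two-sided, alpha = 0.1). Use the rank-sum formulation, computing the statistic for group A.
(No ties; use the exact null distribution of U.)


Step 1: Combine and sort all 9 observations; assign midranks.
sorted (value, group): (7,X), (12,X), (15,X), (22,X), (29,Y), (30,Y), (33,Y), (40,Y), (45,Y)
ranks: 7->1, 12->2, 15->3, 22->4, 29->5, 30->6, 33->7, 40->8, 45->9
Step 2: Rank sum for X: R1 = 1 + 2 + 3 + 4 = 10.
Step 3: U_X = R1 - n1(n1+1)/2 = 10 - 4*5/2 = 10 - 10 = 0.
       U_Y = n1*n2 - U_X = 20 - 0 = 20.
Step 4: No ties, so the exact null distribution of U (based on enumerating the C(9,4) = 126 equally likely rank assignments) gives the two-sided p-value.
Step 5: p-value = 0.015873; compare to alpha = 0.1. reject H0.

U_X = 0, p = 0.015873, reject H0 at alpha = 0.1.


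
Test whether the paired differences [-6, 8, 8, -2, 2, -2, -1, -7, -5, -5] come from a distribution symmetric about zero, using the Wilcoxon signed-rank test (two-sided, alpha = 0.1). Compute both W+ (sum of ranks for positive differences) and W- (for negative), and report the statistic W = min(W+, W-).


Step 1: Drop any zero differences (none here) and take |d_i|.
|d| = [6, 8, 8, 2, 2, 2, 1, 7, 5, 5]
Step 2: Midrank |d_i| (ties get averaged ranks).
ranks: |6|->7, |8|->9.5, |8|->9.5, |2|->3, |2|->3, |2|->3, |1|->1, |7|->8, |5|->5.5, |5|->5.5
Step 3: Attach original signs; sum ranks with positive sign and with negative sign.
W+ = 9.5 + 9.5 + 3 = 22
W- = 7 + 3 + 3 + 1 + 8 + 5.5 + 5.5 = 33
(Check: W+ + W- = 55 should equal n(n+1)/2 = 55.)
Step 4: Test statistic W = min(W+, W-) = 22.
Step 5: Ties in |d|, so use the tie-corrected normal approximation.
        E[W] = n(n+1)/4 = 10*11/4 = 27.5.
        Tie groups: |d|=2 (t=3), |d|=5 (t=2), |d|=8 (t=2); sum(t^3 - t) = 36.
        Var[W] = n(n+1)(2n+1)/24 - sum(t^3-t)/48 = 2310/24 - 36/48 = 95.5.
        z = (W - E[W]) / sqrt(Var[W]) = (22 - 27.5) / 9.7724 = -0.5628.
        Two-sided p = 2*Phi(z) = 0.573565.
Step 6: alpha = 0.1. fail to reject H0.

W+ = 22, W- = 33, W = min = 22, p = 0.573565, fail to reject H0.


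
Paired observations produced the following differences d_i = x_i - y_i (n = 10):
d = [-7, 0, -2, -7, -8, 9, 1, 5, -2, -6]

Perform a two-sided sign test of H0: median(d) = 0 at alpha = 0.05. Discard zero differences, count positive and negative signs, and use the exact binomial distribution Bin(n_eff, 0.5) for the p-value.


Step 1: Discard zero differences. Original n = 10; n_eff = number of nonzero differences = 9.
Nonzero differences (with sign): -7, -2, -7, -8, +9, +1, +5, -2, -6
Step 2: Count signs: positive = 3, negative = 6.
Step 3: Under H0: P(positive) = 0.5, so the number of positives S ~ Bin(9, 0.5).
Step 4: Two-sided exact p-value = sum of Bin(9,0.5) probabilities at or below the observed probability = 0.507812.
Step 5: alpha = 0.05. fail to reject H0.

n_eff = 9, pos = 3, neg = 6, p = 0.507812, fail to reject H0.


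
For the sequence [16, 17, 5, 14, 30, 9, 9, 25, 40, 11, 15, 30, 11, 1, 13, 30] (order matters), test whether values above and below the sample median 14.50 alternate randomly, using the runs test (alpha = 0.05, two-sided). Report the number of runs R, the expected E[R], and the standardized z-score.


Step 1: Compute median = 14.50; label A = above, B = below.
Labels in order: AABBABBAABAABBBA  (n_A = 8, n_B = 8)
Step 2: Count runs R = 9.
Step 3: Under H0 (random ordering), E[R] = 2*n_A*n_B/(n_A+n_B) + 1 = 2*8*8/16 + 1 = 9.0000.
        Var[R] = 2*n_A*n_B*(2*n_A*n_B - n_A - n_B) / ((n_A+n_B)^2 * (n_A+n_B-1)) = 14336/3840 = 3.7333.
        SD[R] = 1.9322.
Step 4: R = E[R], so z = 0 with no continuity correction.
Step 5: Two-sided p-value via normal approximation = 2*(1 - Phi(|z|)) = 1.000000.
Step 6: alpha = 0.05. fail to reject H0.

R = 9, z = 0.0000, p = 1.000000, fail to reject H0.


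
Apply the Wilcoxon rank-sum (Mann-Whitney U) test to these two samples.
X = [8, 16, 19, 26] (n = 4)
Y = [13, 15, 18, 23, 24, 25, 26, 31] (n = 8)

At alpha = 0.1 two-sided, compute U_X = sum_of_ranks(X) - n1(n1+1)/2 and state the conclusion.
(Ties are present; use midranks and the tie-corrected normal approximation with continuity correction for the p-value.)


Step 1: Combine and sort all 12 observations; assign midranks.
sorted (value, group): (8,X), (13,Y), (15,Y), (16,X), (18,Y), (19,X), (23,Y), (24,Y), (25,Y), (26,X), (26,Y), (31,Y)
ranks: 8->1, 13->2, 15->3, 16->4, 18->5, 19->6, 23->7, 24->8, 25->9, 26->10.5, 26->10.5, 31->12
Step 2: Rank sum for X: R1 = 1 + 4 + 6 + 10.5 = 21.5.
Step 3: U_X = R1 - n1(n1+1)/2 = 21.5 - 4*5/2 = 21.5 - 10 = 11.5.
       U_Y = n1*n2 - U_X = 32 - 11.5 = 20.5.
Step 4: Ties are present, so use the tie-corrected normal approximation (with continuity correction) for the p-value.
Step 5: p-value = 0.496152; compare to alpha = 0.1. fail to reject H0.

U_X = 11.5, p = 0.496152, fail to reject H0 at alpha = 0.1.


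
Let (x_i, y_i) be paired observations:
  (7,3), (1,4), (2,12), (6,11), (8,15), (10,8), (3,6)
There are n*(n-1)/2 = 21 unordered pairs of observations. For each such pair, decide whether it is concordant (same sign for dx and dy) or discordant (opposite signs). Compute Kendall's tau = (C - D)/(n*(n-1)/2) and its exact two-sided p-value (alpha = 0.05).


Step 1: Enumerate the 21 unordered pairs (i,j) with i<j and classify each by sign(x_j-x_i) * sign(y_j-y_i).
  (1,2):dx=-6,dy=+1->D; (1,3):dx=-5,dy=+9->D; (1,4):dx=-1,dy=+8->D; (1,5):dx=+1,dy=+12->C
  (1,6):dx=+3,dy=+5->C; (1,7):dx=-4,dy=+3->D; (2,3):dx=+1,dy=+8->C; (2,4):dx=+5,dy=+7->C
  (2,5):dx=+7,dy=+11->C; (2,6):dx=+9,dy=+4->C; (2,7):dx=+2,dy=+2->C; (3,4):dx=+4,dy=-1->D
  (3,5):dx=+6,dy=+3->C; (3,6):dx=+8,dy=-4->D; (3,7):dx=+1,dy=-6->D; (4,5):dx=+2,dy=+4->C
  (4,6):dx=+4,dy=-3->D; (4,7):dx=-3,dy=-5->C; (5,6):dx=+2,dy=-7->D; (5,7):dx=-5,dy=-9->C
  (6,7):dx=-7,dy=-2->C
Step 2: C = 12, D = 9, total pairs = 21.
Step 3: tau = (C - D)/(n(n-1)/2) = (12 - 9)/21 = 0.142857.
Step 4: Exact two-sided p-value (enumerate n! = 5040 permutations of y under H0): p = 0.772619.
Step 5: alpha = 0.05. fail to reject H0.

tau_b = 0.1429 (C=12, D=9), p = 0.772619, fail to reject H0.


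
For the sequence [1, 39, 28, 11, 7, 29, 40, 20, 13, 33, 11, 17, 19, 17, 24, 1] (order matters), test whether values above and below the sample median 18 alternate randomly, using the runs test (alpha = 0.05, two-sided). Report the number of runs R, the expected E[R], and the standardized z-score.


Step 1: Compute median = 18; label A = above, B = below.
Labels in order: BAABBAAABABBABAB  (n_A = 8, n_B = 8)
Step 2: Count runs R = 11.
Step 3: Under H0 (random ordering), E[R] = 2*n_A*n_B/(n_A+n_B) + 1 = 2*8*8/16 + 1 = 9.0000.
        Var[R] = 2*n_A*n_B*(2*n_A*n_B - n_A - n_B) / ((n_A+n_B)^2 * (n_A+n_B-1)) = 14336/3840 = 3.7333.
        SD[R] = 1.9322.
Step 4: Continuity-corrected z = (R - 0.5 - E[R]) / SD[R] = (11 - 0.5 - 9.0000) / 1.9322 = 0.7763.
Step 5: Two-sided p-value via normal approximation = 2*(1 - Phi(|z|)) = 0.437558.
Step 6: alpha = 0.05. fail to reject H0.

R = 11, z = 0.7763, p = 0.437558, fail to reject H0.


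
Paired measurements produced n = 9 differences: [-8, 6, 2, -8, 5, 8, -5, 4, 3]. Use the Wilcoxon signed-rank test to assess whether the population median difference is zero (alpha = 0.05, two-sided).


Step 1: Drop any zero differences (none here) and take |d_i|.
|d| = [8, 6, 2, 8, 5, 8, 5, 4, 3]
Step 2: Midrank |d_i| (ties get averaged ranks).
ranks: |8|->8, |6|->6, |2|->1, |8|->8, |5|->4.5, |8|->8, |5|->4.5, |4|->3, |3|->2
Step 3: Attach original signs; sum ranks with positive sign and with negative sign.
W+ = 6 + 1 + 4.5 + 8 + 3 + 2 = 24.5
W- = 8 + 8 + 4.5 = 20.5
(Check: W+ + W- = 45 should equal n(n+1)/2 = 45.)
Step 4: Test statistic W = min(W+, W-) = 20.5.
Step 5: Ties in |d|, so use the tie-corrected normal approximation.
        E[W] = n(n+1)/4 = 9*10/4 = 22.5.
        Tie groups: |d|=5 (t=2), |d|=8 (t=3); sum(t^3 - t) = 30.
        Var[W] = n(n+1)(2n+1)/24 - sum(t^3-t)/48 = 1710/24 - 30/48 = 70.625.
        z = (W - E[W]) / sqrt(Var[W]) = (20.5 - 22.5) / 8.4039 = -0.2380.
        Two-sided p = 2*Phi(z) = 0.811892.
Step 6: alpha = 0.05. fail to reject H0.

W+ = 24.5, W- = 20.5, W = min = 20.5, p = 0.811892, fail to reject H0.


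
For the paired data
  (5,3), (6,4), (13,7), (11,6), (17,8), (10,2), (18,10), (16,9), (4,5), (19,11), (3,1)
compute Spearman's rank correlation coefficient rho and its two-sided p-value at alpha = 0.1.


Step 1: Rank x and y separately (midranks; no ties here).
rank(x): 5->3, 6->4, 13->7, 11->6, 17->9, 10->5, 18->10, 16->8, 4->2, 19->11, 3->1
rank(y): 3->3, 4->4, 7->7, 6->6, 8->8, 2->2, 10->10, 9->9, 5->5, 11->11, 1->1
Step 2: d_i = R_x(i) - R_y(i); compute d_i^2.
  (3-3)^2=0, (4-4)^2=0, (7-7)^2=0, (6-6)^2=0, (9-8)^2=1, (5-2)^2=9, (10-10)^2=0, (8-9)^2=1, (2-5)^2=9, (11-11)^2=0, (1-1)^2=0
sum(d^2) = 20.
Step 3: rho = 1 - 6*20 / (11*(11^2 - 1)) = 1 - 120/1320 = 0.909091.
Step 4: Under H0, t = rho * sqrt((n-2)/(1-rho^2)) = 6.5465 ~ t(9).
Step 5: Two-sided p-value from the t-distribution with 9 df = 0.000106.
Step 6: alpha = 0.1. reject H0.

rho = 0.9091, p = 0.000106, reject H0 at alpha = 0.1.


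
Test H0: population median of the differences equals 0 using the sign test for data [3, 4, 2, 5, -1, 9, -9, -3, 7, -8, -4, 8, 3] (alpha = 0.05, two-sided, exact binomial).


Step 1: Discard zero differences. Original n = 13; n_eff = number of nonzero differences = 13.
Nonzero differences (with sign): +3, +4, +2, +5, -1, +9, -9, -3, +7, -8, -4, +8, +3
Step 2: Count signs: positive = 8, negative = 5.
Step 3: Under H0: P(positive) = 0.5, so the number of positives S ~ Bin(13, 0.5).
Step 4: Two-sided exact p-value = sum of Bin(13,0.5) probabilities at or below the observed probability = 0.581055.
Step 5: alpha = 0.05. fail to reject H0.

n_eff = 13, pos = 8, neg = 5, p = 0.581055, fail to reject H0.


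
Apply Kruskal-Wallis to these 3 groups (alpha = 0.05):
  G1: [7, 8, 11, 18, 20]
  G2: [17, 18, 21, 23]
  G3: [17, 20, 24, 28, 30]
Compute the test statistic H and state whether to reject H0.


Step 1: Combine all N = 14 observations and assign midranks.
sorted (value, group, rank): (7,G1,1), (8,G1,2), (11,G1,3), (17,G2,4.5), (17,G3,4.5), (18,G1,6.5), (18,G2,6.5), (20,G1,8.5), (20,G3,8.5), (21,G2,10), (23,G2,11), (24,G3,12), (28,G3,13), (30,G3,14)
Step 2: Sum ranks within each group.
R_1 = 21 (n_1 = 5)
R_2 = 32 (n_2 = 4)
R_3 = 52 (n_3 = 5)
Step 3: H = 12/(N(N+1)) * sum(R_i^2/n_i) - 3(N+1)
     = 12/(14*15) * (21^2/5 + 32^2/4 + 52^2/5) - 3*15
     = 0.057143 * 885 - 45
     = 5.571429.
Step 4: Ties present; correction factor C = 1 - 18/(14^3 - 14) = 0.993407. Corrected H = 5.571429 / 0.993407 = 5.608407.
Step 5: Under H0, H ~ chi^2(2); p-value = 0.060555.
Step 6: alpha = 0.05. fail to reject H0.

H = 5.6084, df = 2, p = 0.060555, fail to reject H0.


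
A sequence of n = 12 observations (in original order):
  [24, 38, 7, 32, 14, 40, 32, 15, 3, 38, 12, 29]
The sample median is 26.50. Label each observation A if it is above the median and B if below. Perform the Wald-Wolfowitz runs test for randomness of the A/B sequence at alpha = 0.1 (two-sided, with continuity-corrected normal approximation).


Step 1: Compute median = 26.50; label A = above, B = below.
Labels in order: BABABAABBABA  (n_A = 6, n_B = 6)
Step 2: Count runs R = 10.
Step 3: Under H0 (random ordering), E[R] = 2*n_A*n_B/(n_A+n_B) + 1 = 2*6*6/12 + 1 = 7.0000.
        Var[R] = 2*n_A*n_B*(2*n_A*n_B - n_A - n_B) / ((n_A+n_B)^2 * (n_A+n_B-1)) = 4320/1584 = 2.7273.
        SD[R] = 1.6514.
Step 4: Continuity-corrected z = (R - 0.5 - E[R]) / SD[R] = (10 - 0.5 - 7.0000) / 1.6514 = 1.5138.
Step 5: Two-sided p-value via normal approximation = 2*(1 - Phi(|z|)) = 0.130070.
Step 6: alpha = 0.1. fail to reject H0.

R = 10, z = 1.5138, p = 0.130070, fail to reject H0.


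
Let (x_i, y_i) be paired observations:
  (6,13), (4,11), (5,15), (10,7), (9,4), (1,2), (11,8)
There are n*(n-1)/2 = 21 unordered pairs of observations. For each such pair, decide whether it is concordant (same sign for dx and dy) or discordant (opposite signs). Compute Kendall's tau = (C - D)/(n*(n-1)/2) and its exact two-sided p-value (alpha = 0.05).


Step 1: Enumerate the 21 unordered pairs (i,j) with i<j and classify each by sign(x_j-x_i) * sign(y_j-y_i).
  (1,2):dx=-2,dy=-2->C; (1,3):dx=-1,dy=+2->D; (1,4):dx=+4,dy=-6->D; (1,5):dx=+3,dy=-9->D
  (1,6):dx=-5,dy=-11->C; (1,7):dx=+5,dy=-5->D; (2,3):dx=+1,dy=+4->C; (2,4):dx=+6,dy=-4->D
  (2,5):dx=+5,dy=-7->D; (2,6):dx=-3,dy=-9->C; (2,7):dx=+7,dy=-3->D; (3,4):dx=+5,dy=-8->D
  (3,5):dx=+4,dy=-11->D; (3,6):dx=-4,dy=-13->C; (3,7):dx=+6,dy=-7->D; (4,5):dx=-1,dy=-3->C
  (4,6):dx=-9,dy=-5->C; (4,7):dx=+1,dy=+1->C; (5,6):dx=-8,dy=-2->C; (5,7):dx=+2,dy=+4->C
  (6,7):dx=+10,dy=+6->C
Step 2: C = 11, D = 10, total pairs = 21.
Step 3: tau = (C - D)/(n(n-1)/2) = (11 - 10)/21 = 0.047619.
Step 4: Exact two-sided p-value (enumerate n! = 5040 permutations of y under H0): p = 1.000000.
Step 5: alpha = 0.05. fail to reject H0.

tau_b = 0.0476 (C=11, D=10), p = 1.000000, fail to reject H0.


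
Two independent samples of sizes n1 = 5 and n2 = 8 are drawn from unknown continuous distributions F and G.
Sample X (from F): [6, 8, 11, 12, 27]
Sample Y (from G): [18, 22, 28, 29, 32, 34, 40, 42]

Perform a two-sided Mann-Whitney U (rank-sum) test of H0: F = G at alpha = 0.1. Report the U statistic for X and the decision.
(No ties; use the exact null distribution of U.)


Step 1: Combine and sort all 13 observations; assign midranks.
sorted (value, group): (6,X), (8,X), (11,X), (12,X), (18,Y), (22,Y), (27,X), (28,Y), (29,Y), (32,Y), (34,Y), (40,Y), (42,Y)
ranks: 6->1, 8->2, 11->3, 12->4, 18->5, 22->6, 27->7, 28->8, 29->9, 32->10, 34->11, 40->12, 42->13
Step 2: Rank sum for X: R1 = 1 + 2 + 3 + 4 + 7 = 17.
Step 3: U_X = R1 - n1(n1+1)/2 = 17 - 5*6/2 = 17 - 15 = 2.
       U_Y = n1*n2 - U_X = 40 - 2 = 38.
Step 4: No ties, so the exact null distribution of U (based on enumerating the C(13,5) = 1287 equally likely rank assignments) gives the two-sided p-value.
Step 5: p-value = 0.006216; compare to alpha = 0.1. reject H0.

U_X = 2, p = 0.006216, reject H0 at alpha = 0.1.


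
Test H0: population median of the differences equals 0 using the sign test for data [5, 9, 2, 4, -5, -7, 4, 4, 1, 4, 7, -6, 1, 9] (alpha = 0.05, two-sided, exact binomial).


Step 1: Discard zero differences. Original n = 14; n_eff = number of nonzero differences = 14.
Nonzero differences (with sign): +5, +9, +2, +4, -5, -7, +4, +4, +1, +4, +7, -6, +1, +9
Step 2: Count signs: positive = 11, negative = 3.
Step 3: Under H0: P(positive) = 0.5, so the number of positives S ~ Bin(14, 0.5).
Step 4: Two-sided exact p-value = sum of Bin(14,0.5) probabilities at or below the observed probability = 0.057373.
Step 5: alpha = 0.05. fail to reject H0.

n_eff = 14, pos = 11, neg = 3, p = 0.057373, fail to reject H0.


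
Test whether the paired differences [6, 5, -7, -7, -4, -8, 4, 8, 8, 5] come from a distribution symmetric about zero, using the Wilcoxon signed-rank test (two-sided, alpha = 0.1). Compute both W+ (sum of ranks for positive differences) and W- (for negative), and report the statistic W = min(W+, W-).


Step 1: Drop any zero differences (none here) and take |d_i|.
|d| = [6, 5, 7, 7, 4, 8, 4, 8, 8, 5]
Step 2: Midrank |d_i| (ties get averaged ranks).
ranks: |6|->5, |5|->3.5, |7|->6.5, |7|->6.5, |4|->1.5, |8|->9, |4|->1.5, |8|->9, |8|->9, |5|->3.5
Step 3: Attach original signs; sum ranks with positive sign and with negative sign.
W+ = 5 + 3.5 + 1.5 + 9 + 9 + 3.5 = 31.5
W- = 6.5 + 6.5 + 1.5 + 9 = 23.5
(Check: W+ + W- = 55 should equal n(n+1)/2 = 55.)
Step 4: Test statistic W = min(W+, W-) = 23.5.
Step 5: Ties in |d|, so use the tie-corrected normal approximation.
        E[W] = n(n+1)/4 = 10*11/4 = 27.5.
        Tie groups: |d|=4 (t=2), |d|=5 (t=2), |d|=7 (t=2), |d|=8 (t=3); sum(t^3 - t) = 42.
        Var[W] = n(n+1)(2n+1)/24 - sum(t^3-t)/48 = 2310/24 - 42/48 = 95.375.
        z = (W - E[W]) / sqrt(Var[W]) = (23.5 - 27.5) / 9.7660 = -0.4096.
        Two-sided p = 2*Phi(z) = 0.682111.
Step 6: alpha = 0.1. fail to reject H0.

W+ = 31.5, W- = 23.5, W = min = 23.5, p = 0.682111, fail to reject H0.


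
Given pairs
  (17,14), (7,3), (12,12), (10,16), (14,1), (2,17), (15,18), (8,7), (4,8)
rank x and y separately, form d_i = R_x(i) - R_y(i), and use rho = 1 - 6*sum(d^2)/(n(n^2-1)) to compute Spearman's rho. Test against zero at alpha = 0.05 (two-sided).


Step 1: Rank x and y separately (midranks; no ties here).
rank(x): 17->9, 7->3, 12->6, 10->5, 14->7, 2->1, 15->8, 8->4, 4->2
rank(y): 14->6, 3->2, 12->5, 16->7, 1->1, 17->8, 18->9, 7->3, 8->4
Step 2: d_i = R_x(i) - R_y(i); compute d_i^2.
  (9-6)^2=9, (3-2)^2=1, (6-5)^2=1, (5-7)^2=4, (7-1)^2=36, (1-8)^2=49, (8-9)^2=1, (4-3)^2=1, (2-4)^2=4
sum(d^2) = 106.
Step 3: rho = 1 - 6*106 / (9*(9^2 - 1)) = 1 - 636/720 = 0.116667.
Step 4: Under H0, t = rho * sqrt((n-2)/(1-rho^2)) = 0.3108 ~ t(7).
Step 5: Two-sided p-value from the t-distribution with 7 df = 0.765008.
Step 6: alpha = 0.05. fail to reject H0.

rho = 0.1167, p = 0.765008, fail to reject H0 at alpha = 0.05.
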